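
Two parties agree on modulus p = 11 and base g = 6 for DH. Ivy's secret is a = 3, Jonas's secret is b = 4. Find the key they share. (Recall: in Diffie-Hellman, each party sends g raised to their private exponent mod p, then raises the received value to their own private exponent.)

Ivy sends A = g^a mod p = 6^3 mod 11.
6^1 ≡ 6 (mod 11)
6^2 = (6^1)^2 ≡ 6^2 = 36 ≡ 3 (mod 11)
6^3 = 6^2 · 6^1 ≡ 3 · 6 ≡ 7 (mod 11).
So A = 7. Jonas then computes K = A^b mod p = 7^4 mod 11.
7^1 ≡ 7 (mod 11)
7^2 = (7^1)^2 ≡ 7^2 = 49 ≡ 5 (mod 11)
7^4 = (7^2)^2 ≡ 5^2 = 25 ≡ 3 (mod 11)

3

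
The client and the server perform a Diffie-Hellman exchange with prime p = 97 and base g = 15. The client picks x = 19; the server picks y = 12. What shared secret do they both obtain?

The client sends A = g^x mod p = 15^19 mod 97.
15^1 ≡ 15 (mod 97)
15^2 = (15^1)^2 ≡ 15^2 = 225 ≡ 31 (mod 97)
15^4 = (15^2)^2 ≡ 31^2 = 961 ≡ 88 (mod 97)
15^8 = (15^4)^2 ≡ 88^2 = 7744 ≡ 81 (mod 97)
15^16 = (15^8)^2 ≡ 81^2 = 6561 ≡ 62 (mod 97)
15^19 = 15^16 · 15^2 · 15^1 ≡ 62 · 31 · 15 ≡ 21 (mod 97).
So A = 21. The server then computes K = A^y mod p = 21^12 mod 97.
21^1 ≡ 21 (mod 97)
21^2 = (21^1)^2 ≡ 21^2 = 441 ≡ 53 (mod 97)
21^4 = (21^2)^2 ≡ 53^2 = 2809 ≡ 93 (mod 97)
21^8 = (21^4)^2 ≡ 93^2 = 8649 ≡ 16 (mod 97)
21^12 = 21^8 · 21^4 ≡ 16 · 93 ≡ 33 (mod 97).

33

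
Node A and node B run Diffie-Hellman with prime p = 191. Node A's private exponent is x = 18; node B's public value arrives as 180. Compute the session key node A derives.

52

Shared key K = 180^18 mod 191.
180^1 ≡ 180 (mod 191)
180^2 = (180^1)^2 ≡ 180^2 = 32400 ≡ 121 (mod 191)
180^4 = (180^2)^2 ≡ 121^2 = 14641 ≡ 125 (mod 191)
180^8 = (180^4)^2 ≡ 125^2 = 15625 ≡ 154 (mod 191)
180^16 = (180^8)^2 ≡ 154^2 = 23716 ≡ 32 (mod 191)
180^18 = 180^16 · 180^2 ≡ 32 · 121 ≡ 52 (mod 191).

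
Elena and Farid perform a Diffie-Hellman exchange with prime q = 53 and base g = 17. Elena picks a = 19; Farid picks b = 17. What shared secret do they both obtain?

11

Farid sends B = g^b mod q = 17^17 mod 53.
17^1 ≡ 17 (mod 53)
17^2 = (17^1)^2 ≡ 17^2 = 289 ≡ 24 (mod 53)
17^4 = (17^2)^2 ≡ 24^2 = 576 ≡ 46 (mod 53)
17^8 = (17^4)^2 ≡ 46^2 = 2116 ≡ 49 (mod 53)
17^16 = (17^8)^2 ≡ 49^2 = 2401 ≡ 16 (mod 53)
17^17 = 17^16 · 17^1 ≡ 16 · 17 ≡ 7 (mod 53).
So B = 7. Elena then computes K = B^a mod q = 7^19 mod 53.
7^1 ≡ 7 (mod 53)
7^2 = (7^1)^2 ≡ 7^2 = 49 ≡ 49 (mod 53)
7^4 = (7^2)^2 ≡ 49^2 = 2401 ≡ 16 (mod 53)
7^8 = (7^4)^2 ≡ 16^2 = 256 ≡ 44 (mod 53)
7^16 = (7^8)^2 ≡ 44^2 = 1936 ≡ 28 (mod 53)
7^19 = 7^16 · 7^2 · 7^1 ≡ 28 · 49 · 7 ≡ 11 (mod 53).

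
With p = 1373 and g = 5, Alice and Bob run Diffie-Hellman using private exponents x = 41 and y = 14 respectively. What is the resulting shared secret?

Alice sends A = g^x mod p = 5^41 mod 1373.
5^1 ≡ 5 (mod 1373)
5^2 = (5^1)^2 ≡ 5^2 = 25 ≡ 25 (mod 1373)
5^4 = (5^2)^2 ≡ 25^2 = 625 ≡ 625 (mod 1373)
5^8 = (5^4)^2 ≡ 625^2 = 390625 ≡ 693 (mod 1373)
5^16 = (5^8)^2 ≡ 693^2 = 480249 ≡ 1072 (mod 1373)
5^32 = (5^16)^2 ≡ 1072^2 = 1149184 ≡ 1356 (mod 1373)
5^41 = 5^32 · 5^8 · 5^1 ≡ 1356 · 693 · 5 ≡ 134 (mod 1373).
So A = 134. Bob then computes K = A^y mod p = 134^14 mod 1373.
134^1 ≡ 134 (mod 1373)
134^2 = (134^1)^2 ≡ 134^2 = 17956 ≡ 107 (mod 1373)
134^4 = (134^2)^2 ≡ 107^2 = 11449 ≡ 465 (mod 1373)
134^8 = (134^4)^2 ≡ 465^2 = 216225 ≡ 664 (mod 1373)
134^14 = 134^8 · 134^4 · 134^2 ≡ 664 · 465 · 107 ≡ 194 (mod 1373).

194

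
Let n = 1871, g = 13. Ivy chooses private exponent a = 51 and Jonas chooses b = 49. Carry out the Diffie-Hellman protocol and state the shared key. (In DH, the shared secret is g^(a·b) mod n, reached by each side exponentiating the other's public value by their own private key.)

1695

Jonas sends B = g^b mod n = 13^49 mod 1871.
13^1 ≡ 13 (mod 1871)
13^2 = (13^1)^2 ≡ 13^2 = 169 ≡ 169 (mod 1871)
13^4 = (13^2)^2 ≡ 169^2 = 28561 ≡ 496 (mod 1871)
13^8 = (13^4)^2 ≡ 496^2 = 246016 ≡ 915 (mod 1871)
13^16 = (13^8)^2 ≡ 915^2 = 837225 ≡ 888 (mod 1871)
13^32 = (13^16)^2 ≡ 888^2 = 788544 ≡ 853 (mod 1871)
13^49 = 13^32 · 13^16 · 13^1 ≡ 853 · 888 · 13 ≡ 1830 (mod 1871).
So B = 1830. Ivy then computes K = B^a mod n = 1830^51 mod 1871.
1830^1 ≡ 1830 (mod 1871)
1830^2 = (1830^1)^2 ≡ 1830^2 = 3348900 ≡ 1681 (mod 1871)
1830^4 = (1830^2)^2 ≡ 1681^2 = 2825761 ≡ 551 (mod 1871)
1830^8 = (1830^4)^2 ≡ 551^2 = 303601 ≡ 499 (mod 1871)
1830^16 = (1830^8)^2 ≡ 499^2 = 249001 ≡ 158 (mod 1871)
1830^32 = (1830^16)^2 ≡ 158^2 = 24964 ≡ 641 (mod 1871)
1830^51 = 1830^32 · 1830^16 · 1830^2 · 1830^1 ≡ 641 · 158 · 1681 · 1830 ≡ 1695 (mod 1871).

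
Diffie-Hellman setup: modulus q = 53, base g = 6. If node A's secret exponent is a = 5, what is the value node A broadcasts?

38

Public value = 6^5 mod 53.
6^1 ≡ 6 (mod 53)
6^2 = (6^1)^2 ≡ 6^2 = 36 ≡ 36 (mod 53)
6^4 = (6^2)^2 ≡ 36^2 = 1296 ≡ 24 (mod 53)
6^5 = 6^4 · 6^1 ≡ 24 · 6 ≡ 38 (mod 53).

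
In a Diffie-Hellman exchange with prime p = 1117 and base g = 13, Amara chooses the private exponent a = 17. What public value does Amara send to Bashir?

Public value = 13^17 mod 1117.
13^1 ≡ 13 (mod 1117)
13^2 = (13^1)^2 ≡ 13^2 = 169 ≡ 169 (mod 1117)
13^4 = (13^2)^2 ≡ 169^2 = 28561 ≡ 636 (mod 1117)
13^8 = (13^4)^2 ≡ 636^2 = 404496 ≡ 142 (mod 1117)
13^16 = (13^8)^2 ≡ 142^2 = 20164 ≡ 58 (mod 1117)
13^17 = 13^16 · 13^1 ≡ 58 · 13 ≡ 754 (mod 1117).

754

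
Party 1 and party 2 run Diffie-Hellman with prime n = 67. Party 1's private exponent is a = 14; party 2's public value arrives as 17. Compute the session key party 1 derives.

35

Shared key K = 17^14 mod 67.
17^1 ≡ 17 (mod 67)
17^2 = (17^1)^2 ≡ 17^2 = 289 ≡ 21 (mod 67)
17^4 = (17^2)^2 ≡ 21^2 = 441 ≡ 39 (mod 67)
17^8 = (17^4)^2 ≡ 39^2 = 1521 ≡ 47 (mod 67)
17^14 = 17^8 · 17^4 · 17^2 ≡ 47 · 39 · 21 ≡ 35 (mod 67).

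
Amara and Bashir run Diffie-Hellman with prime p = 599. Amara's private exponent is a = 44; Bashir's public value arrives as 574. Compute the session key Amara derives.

13

Shared key K = 574^44 mod 599.
574^1 ≡ 574 (mod 599)
574^2 = (574^1)^2 ≡ 574^2 = 329476 ≡ 26 (mod 599)
574^4 = (574^2)^2 ≡ 26^2 = 676 ≡ 77 (mod 599)
574^8 = (574^4)^2 ≡ 77^2 = 5929 ≡ 538 (mod 599)
574^16 = (574^8)^2 ≡ 538^2 = 289444 ≡ 127 (mod 599)
574^32 = (574^16)^2 ≡ 127^2 = 16129 ≡ 555 (mod 599)
574^44 = 574^32 · 574^8 · 574^4 ≡ 555 · 538 · 77 ≡ 13 (mod 599).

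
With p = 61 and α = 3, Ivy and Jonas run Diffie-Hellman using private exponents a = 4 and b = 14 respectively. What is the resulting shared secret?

58

Ivy sends A = α^a mod p = 3^4 mod 61.
3^1 ≡ 3 (mod 61)
3^2 = (3^1)^2 ≡ 3^2 = 9 ≡ 9 (mod 61)
3^4 = (3^2)^2 ≡ 9^2 = 81 ≡ 20 (mod 61)
So A = 20. Jonas then computes K = A^b mod p = 20^14 mod 61.
20^1 ≡ 20 (mod 61)
20^2 = (20^1)^2 ≡ 20^2 = 400 ≡ 34 (mod 61)
20^4 = (20^2)^2 ≡ 34^2 = 1156 ≡ 58 (mod 61)
20^8 = (20^4)^2 ≡ 58^2 = 3364 ≡ 9 (mod 61)
20^14 = 20^8 · 20^4 · 20^2 ≡ 9 · 58 · 34 ≡ 58 (mod 61).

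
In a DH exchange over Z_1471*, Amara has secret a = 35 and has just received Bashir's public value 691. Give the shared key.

252

Shared key K = 691^35 mod 1471.
691^1 ≡ 691 (mod 1471)
691^2 = (691^1)^2 ≡ 691^2 = 477481 ≡ 877 (mod 1471)
691^4 = (691^2)^2 ≡ 877^2 = 769129 ≡ 1267 (mod 1471)
691^8 = (691^4)^2 ≡ 1267^2 = 1605289 ≡ 428 (mod 1471)
691^16 = (691^8)^2 ≡ 428^2 = 183184 ≡ 780 (mod 1471)
691^32 = (691^16)^2 ≡ 780^2 = 608400 ≡ 877 (mod 1471)
691^35 = 691^32 · 691^2 · 691^1 ≡ 877 · 877 · 691 ≡ 252 (mod 1471).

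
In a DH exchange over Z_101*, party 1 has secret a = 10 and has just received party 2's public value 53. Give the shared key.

Shared key K = 53^10 mod 101.
53^1 ≡ 53 (mod 101)
53^2 = (53^1)^2 ≡ 53^2 = 2809 ≡ 82 (mod 101)
53^4 = (53^2)^2 ≡ 82^2 = 6724 ≡ 58 (mod 101)
53^8 = (53^4)^2 ≡ 58^2 = 3364 ≡ 31 (mod 101)
53^10 = 53^8 · 53^2 ≡ 31 · 82 ≡ 17 (mod 101).

17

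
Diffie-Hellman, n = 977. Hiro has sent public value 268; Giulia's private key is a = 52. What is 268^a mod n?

Shared key K = 268^52 mod 977.
268^1 ≡ 268 (mod 977)
268^2 = (268^1)^2 ≡ 268^2 = 71824 ≡ 503 (mod 977)
268^4 = (268^2)^2 ≡ 503^2 = 253009 ≡ 943 (mod 977)
268^8 = (268^4)^2 ≡ 943^2 = 889249 ≡ 179 (mod 977)
268^16 = (268^8)^2 ≡ 179^2 = 32041 ≡ 777 (mod 977)
268^32 = (268^16)^2 ≡ 777^2 = 603729 ≡ 920 (mod 977)
268^52 = 268^32 · 268^16 · 268^4 ≡ 920 · 777 · 943 ≡ 269 (mod 977).

269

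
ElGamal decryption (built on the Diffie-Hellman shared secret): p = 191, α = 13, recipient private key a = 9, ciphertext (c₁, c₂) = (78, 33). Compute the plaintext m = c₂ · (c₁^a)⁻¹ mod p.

29

Shared mask s = c₁^a mod p = 78^9 mod 191.
78^1 ≡ 78 (mod 191)
78^2 = (78^1)^2 ≡ 78^2 = 6084 ≡ 163 (mod 191)
78^4 = (78^2)^2 ≡ 163^2 = 26569 ≡ 20 (mod 191)
78^8 = (78^4)^2 ≡ 20^2 = 400 ≡ 18 (mod 191)
78^9 = 78^8 · 78^1 ≡ 18 · 78 ≡ 67 (mod 191).
So s = 67; s⁻¹ ≡ 134 (mod 191).
m = c₂ · s⁻¹ mod 191 = 33 · 134 mod 191 = 29.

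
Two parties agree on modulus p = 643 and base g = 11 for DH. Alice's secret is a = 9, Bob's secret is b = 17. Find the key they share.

308

Bob sends B = g^b mod p = 11^17 mod 643.
11^1 ≡ 11 (mod 643)
11^2 = (11^1)^2 ≡ 11^2 = 121 ≡ 121 (mod 643)
11^4 = (11^2)^2 ≡ 121^2 = 14641 ≡ 495 (mod 643)
11^8 = (11^4)^2 ≡ 495^2 = 245025 ≡ 42 (mod 643)
11^16 = (11^8)^2 ≡ 42^2 = 1764 ≡ 478 (mod 643)
11^17 = 11^16 · 11^1 ≡ 478 · 11 ≡ 114 (mod 643).
So B = 114. Alice then computes K = B^a mod p = 114^9 mod 643.
114^1 ≡ 114 (mod 643)
114^2 = (114^1)^2 ≡ 114^2 = 12996 ≡ 136 (mod 643)
114^4 = (114^2)^2 ≡ 136^2 = 18496 ≡ 492 (mod 643)
114^8 = (114^4)^2 ≡ 492^2 = 242064 ≡ 296 (mod 643)
114^9 = 114^8 · 114^1 ≡ 296 · 114 ≡ 308 (mod 643).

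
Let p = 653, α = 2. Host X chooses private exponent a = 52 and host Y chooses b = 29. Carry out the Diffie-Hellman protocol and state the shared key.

619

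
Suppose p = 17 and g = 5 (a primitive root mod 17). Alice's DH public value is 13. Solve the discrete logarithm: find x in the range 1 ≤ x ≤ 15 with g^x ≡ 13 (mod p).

4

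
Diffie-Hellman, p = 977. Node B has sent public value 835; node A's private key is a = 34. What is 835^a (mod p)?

14

Shared key K = 835^34 mod 977.
835^1 ≡ 835 (mod 977)
835^2 = (835^1)^2 ≡ 835^2 = 697225 ≡ 624 (mod 977)
835^4 = (835^2)^2 ≡ 624^2 = 389376 ≡ 530 (mod 977)
835^8 = (835^4)^2 ≡ 530^2 = 280900 ≡ 501 (mod 977)
835^16 = (835^8)^2 ≡ 501^2 = 251001 ≡ 889 (mod 977)
835^32 = (835^16)^2 ≡ 889^2 = 790321 ≡ 905 (mod 977)
835^34 = 835^32 · 835^2 ≡ 905 · 624 ≡ 14 (mod 977).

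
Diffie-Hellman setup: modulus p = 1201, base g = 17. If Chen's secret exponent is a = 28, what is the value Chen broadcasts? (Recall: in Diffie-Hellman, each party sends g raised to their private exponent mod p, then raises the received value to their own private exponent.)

1061

Public value = 17^28 (mod 1201).
17^1 ≡ 17 (mod 1201)
17^2 = (17^1)^2 ≡ 17^2 = 289 ≡ 289 (mod 1201)
17^4 = (17^2)^2 ≡ 289^2 = 83521 ≡ 652 (mod 1201)
17^8 = (17^4)^2 ≡ 652^2 = 425104 ≡ 1151 (mod 1201)
17^16 = (17^8)^2 ≡ 1151^2 = 1324801 ≡ 98 (mod 1201)
17^28 = 17^16 · 17^8 · 17^4 ≡ 98 · 1151 · 652 ≡ 1061 (mod 1201).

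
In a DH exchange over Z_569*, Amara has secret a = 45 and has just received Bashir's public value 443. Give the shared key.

Shared key K = 443^45 mod 569.
443^1 ≡ 443 (mod 569)
443^2 = (443^1)^2 ≡ 443^2 = 196249 ≡ 513 (mod 569)
443^4 = (443^2)^2 ≡ 513^2 = 263169 ≡ 291 (mod 569)
443^8 = (443^4)^2 ≡ 291^2 = 84681 ≡ 469 (mod 569)
443^16 = (443^8)^2 ≡ 469^2 = 219961 ≡ 327 (mod 569)
443^32 = (443^16)^2 ≡ 327^2 = 106929 ≡ 526 (mod 569)
443^45 = 443^32 · 443^8 · 443^4 · 443^1 ≡ 526 · 469 · 291 · 443 ≡ 410 (mod 569).

410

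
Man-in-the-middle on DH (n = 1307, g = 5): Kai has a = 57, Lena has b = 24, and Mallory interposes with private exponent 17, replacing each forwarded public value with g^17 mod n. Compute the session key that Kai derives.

Kai receives Mallory's public value M = 5^17 mod 1307 instead of the honest one.
5^1 ≡ 5 (mod 1307)
5^2 = (5^1)^2 ≡ 5^2 = 25 ≡ 25 (mod 1307)
5^4 = (5^2)^2 ≡ 25^2 = 625 ≡ 625 (mod 1307)
5^8 = (5^4)^2 ≡ 625^2 = 390625 ≡ 1139 (mod 1307)
5^16 = (5^8)^2 ≡ 1139^2 = 1297321 ≡ 777 (mod 1307)
5^17 = 5^16 · 5^1 ≡ 777 · 5 ≡ 1271 (mod 1307).
So M = 1271. Kai computes K = M^57 mod 1307.
1271^1 ≡ 1271 (mod 1307)
1271^2 = (1271^1)^2 ≡ 1271^2 = 1615441 ≡ 1296 (mod 1307)
1271^4 = (1271^2)^2 ≡ 1296^2 = 1679616 ≡ 121 (mod 1307)
1271^8 = (1271^4)^2 ≡ 121^2 = 14641 ≡ 264 (mod 1307)
1271^16 = (1271^8)^2 ≡ 264^2 = 69696 ≡ 425 (mod 1307)
1271^32 = (1271^16)^2 ≡ 425^2 = 180625 ≡ 259 (mod 1307)
1271^57 = 1271^32 · 1271^16 · 1271^8 · 1271^1 ≡ 259 · 425 · 264 · 1271 ≡ 61 (mod 1307).

61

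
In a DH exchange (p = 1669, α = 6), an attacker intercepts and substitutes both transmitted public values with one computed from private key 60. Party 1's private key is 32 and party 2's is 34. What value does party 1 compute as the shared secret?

Party 1 receives an attacker's public value M = 6^60 mod 1669 instead of the honest one.
6^1 ≡ 6 (mod 1669)
6^2 = (6^1)^2 ≡ 6^2 = 36 ≡ 36 (mod 1669)
6^4 = (6^2)^2 ≡ 36^2 = 1296 ≡ 1296 (mod 1669)
6^8 = (6^4)^2 ≡ 1296^2 = 1679616 ≡ 602 (mod 1669)
6^16 = (6^8)^2 ≡ 602^2 = 362404 ≡ 231 (mod 1669)
6^32 = (6^16)^2 ≡ 231^2 = 53361 ≡ 1622 (mod 1669)
6^60 = 6^32 · 6^16 · 6^8 · 6^4 ≡ 1622 · 231 · 602 · 1296 ≡ 974 (mod 1669).
So M = 974. Party 1 computes K = M^32 mod 1669.
974^1 ≡ 974 (mod 1669)
974^2 = (974^1)^2 ≡ 974^2 = 948676 ≡ 684 (mod 1669)
974^4 = (974^2)^2 ≡ 684^2 = 467856 ≡ 536 (mod 1669)
974^8 = (974^4)^2 ≡ 536^2 = 287296 ≡ 228 (mod 1669)
974^16 = (974^8)^2 ≡ 228^2 = 51984 ≡ 245 (mod 1669)
974^32 = (974^16)^2 ≡ 245^2 = 60025 ≡ 1610 (mod 1669)

1610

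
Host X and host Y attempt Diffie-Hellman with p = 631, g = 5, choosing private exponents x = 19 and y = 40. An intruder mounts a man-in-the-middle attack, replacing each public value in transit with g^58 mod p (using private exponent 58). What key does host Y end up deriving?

269

Host Y receives an intruder's public value M = 5^58 mod 631 instead of the honest one.
5^1 ≡ 5 (mod 631)
5^2 = (5^1)^2 ≡ 5^2 = 25 ≡ 25 (mod 631)
5^4 = (5^2)^2 ≡ 25^2 = 625 ≡ 625 (mod 631)
5^8 = (5^4)^2 ≡ 625^2 = 390625 ≡ 36 (mod 631)
5^16 = (5^8)^2 ≡ 36^2 = 1296 ≡ 34 (mod 631)
5^32 = (5^16)^2 ≡ 34^2 = 1156 ≡ 525 (mod 631)
5^58 = 5^32 · 5^16 · 5^8 · 5^2 ≡ 525 · 34 · 36 · 25 ≡ 371 (mod 631).
So M = 371. Host Y computes K = M^40 mod 631.
371^1 ≡ 371 (mod 631)
371^2 = (371^1)^2 ≡ 371^2 = 137641 ≡ 83 (mod 631)
371^4 = (371^2)^2 ≡ 83^2 = 6889 ≡ 579 (mod 631)
371^8 = (371^4)^2 ≡ 579^2 = 335241 ≡ 180 (mod 631)
371^16 = (371^8)^2 ≡ 180^2 = 32400 ≡ 219 (mod 631)
371^32 = (371^16)^2 ≡ 219^2 = 47961 ≡ 5 (mod 631)
371^40 = 371^32 · 371^8 ≡ 5 · 180 ≡ 269 (mod 631).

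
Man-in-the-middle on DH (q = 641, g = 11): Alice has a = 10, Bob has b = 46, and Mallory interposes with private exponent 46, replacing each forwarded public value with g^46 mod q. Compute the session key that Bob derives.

366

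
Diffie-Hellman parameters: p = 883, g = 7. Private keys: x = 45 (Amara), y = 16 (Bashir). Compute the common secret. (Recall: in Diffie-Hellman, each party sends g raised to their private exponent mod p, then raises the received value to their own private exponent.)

116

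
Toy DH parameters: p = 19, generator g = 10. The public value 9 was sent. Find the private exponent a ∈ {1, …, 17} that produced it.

Try successive powers of 10 modulo 19:
10^1 ≡ 10
10^2 ≡ 5
10^3 ≡ 12
10^4 ≡ 6
10^5 ≡ 3
10^6 ≡ 11
10^7 ≡ 15
10^8 ≡ 17
10^9 ≡ 18
10^10 ≡ 9
Found: a = 10.

10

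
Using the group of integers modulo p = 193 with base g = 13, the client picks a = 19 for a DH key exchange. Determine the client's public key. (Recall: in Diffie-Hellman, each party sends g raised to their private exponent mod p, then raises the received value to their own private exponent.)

Public value = 13^19 mod 193.
13^1 ≡ 13 (mod 193)
13^2 = (13^1)^2 ≡ 13^2 = 169 ≡ 169 (mod 193)
13^4 = (13^2)^2 ≡ 169^2 = 28561 ≡ 190 (mod 193)
13^8 = (13^4)^2 ≡ 190^2 = 36100 ≡ 9 (mod 193)
13^16 = (13^8)^2 ≡ 9^2 = 81 ≡ 81 (mod 193)
13^19 = 13^16 · 13^2 · 13^1 ≡ 81 · 169 · 13 ≡ 11 (mod 193).

11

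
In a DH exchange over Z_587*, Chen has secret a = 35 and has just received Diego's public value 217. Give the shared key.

257

Shared key K = 217^35 mod 587.
217^1 ≡ 217 (mod 587)
217^2 = (217^1)^2 ≡ 217^2 = 47089 ≡ 129 (mod 587)
217^4 = (217^2)^2 ≡ 129^2 = 16641 ≡ 205 (mod 587)
217^8 = (217^4)^2 ≡ 205^2 = 42025 ≡ 348 (mod 587)
217^16 = (217^8)^2 ≡ 348^2 = 121104 ≡ 182 (mod 587)
217^32 = (217^16)^2 ≡ 182^2 = 33124 ≡ 252 (mod 587)
217^35 = 217^32 · 217^2 · 217^1 ≡ 252 · 129 · 217 ≡ 257 (mod 587).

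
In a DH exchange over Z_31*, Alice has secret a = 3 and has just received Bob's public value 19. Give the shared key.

Shared key K = 19^3 mod 31.
19^1 ≡ 19 (mod 31)
19^2 = (19^1)^2 ≡ 19^2 = 361 ≡ 20 (mod 31)
19^3 = 19^2 · 19^1 ≡ 20 · 19 ≡ 8 (mod 31).

8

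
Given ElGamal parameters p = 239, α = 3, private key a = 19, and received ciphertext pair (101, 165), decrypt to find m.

45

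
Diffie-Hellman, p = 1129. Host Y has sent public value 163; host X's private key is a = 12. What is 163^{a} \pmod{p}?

Shared key K = 163^12 mod 1129.
163^1 ≡ 163 (mod 1129)
163^2 = (163^1)^2 ≡ 163^2 = 26569 ≡ 602 (mod 1129)
163^4 = (163^2)^2 ≡ 602^2 = 362404 ≡ 1124 (mod 1129)
163^8 = (163^4)^2 ≡ 1124^2 = 1263376 ≡ 25 (mod 1129)
163^12 = 163^8 · 163^4 ≡ 25 · 1124 ≡ 1004 (mod 1129).

1004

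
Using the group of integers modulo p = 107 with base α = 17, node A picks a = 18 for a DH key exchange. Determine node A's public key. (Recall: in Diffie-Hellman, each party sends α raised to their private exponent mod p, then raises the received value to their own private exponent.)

79

Public value = 17^18 mod 107.
17^1 ≡ 17 (mod 107)
17^2 = (17^1)^2 ≡ 17^2 = 289 ≡ 75 (mod 107)
17^4 = (17^2)^2 ≡ 75^2 = 5625 ≡ 61 (mod 107)
17^8 = (17^4)^2 ≡ 61^2 = 3721 ≡ 83 (mod 107)
17^16 = (17^8)^2 ≡ 83^2 = 6889 ≡ 41 (mod 107)
17^18 = 17^16 · 17^2 ≡ 41 · 75 ≡ 79 (mod 107).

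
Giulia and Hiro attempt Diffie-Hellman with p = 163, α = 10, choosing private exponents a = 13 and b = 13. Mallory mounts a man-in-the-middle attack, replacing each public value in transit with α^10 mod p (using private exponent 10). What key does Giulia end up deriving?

Giulia receives Mallory's public value M = 10^10 mod 163 instead of the honest one.
10^1 ≡ 10 (mod 163)
10^2 = (10^1)^2 ≡ 10^2 = 100 ≡ 100 (mod 163)
10^4 = (10^2)^2 ≡ 100^2 = 10000 ≡ 57 (mod 163)
10^8 = (10^4)^2 ≡ 57^2 = 3249 ≡ 152 (mod 163)
10^10 = 10^8 · 10^2 ≡ 152 · 100 ≡ 41 (mod 163).
So M = 41. Giulia computes K = M^13 mod 163.
41^1 ≡ 41 (mod 163)
41^2 = (41^1)^2 ≡ 41^2 = 1681 ≡ 51 (mod 163)
41^4 = (41^2)^2 ≡ 51^2 = 2601 ≡ 156 (mod 163)
41^8 = (41^4)^2 ≡ 156^2 = 24336 ≡ 49 (mod 163)
41^13 = 41^8 · 41^4 · 41^1 ≡ 49 · 156 · 41 ≡ 118 (mod 163).

118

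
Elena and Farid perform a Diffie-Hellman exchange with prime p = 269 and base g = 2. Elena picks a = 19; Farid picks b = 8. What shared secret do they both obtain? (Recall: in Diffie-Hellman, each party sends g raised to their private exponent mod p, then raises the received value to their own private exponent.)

131

Farid sends B = g^b mod p = 2^8 mod 269.
2^1 ≡ 2 (mod 269)
2^2 = (2^1)^2 ≡ 2^2 = 4 ≡ 4 (mod 269)
2^4 = (2^2)^2 ≡ 4^2 = 16 ≡ 16 (mod 269)
2^8 = (2^4)^2 ≡ 16^2 = 256 ≡ 256 (mod 269)
So B = 256. Elena then computes K = B^a mod p = 256^19 mod 269.
256^1 ≡ 256 (mod 269)
256^2 = (256^1)^2 ≡ 256^2 = 65536 ≡ 169 (mod 269)
256^4 = (256^2)^2 ≡ 169^2 = 28561 ≡ 47 (mod 269)
256^8 = (256^4)^2 ≡ 47^2 = 2209 ≡ 57 (mod 269)
256^16 = (256^8)^2 ≡ 57^2 = 3249 ≡ 21 (mod 269)
256^19 = 256^16 · 256^2 · 256^1 ≡ 21 · 169 · 256 ≡ 131 (mod 269).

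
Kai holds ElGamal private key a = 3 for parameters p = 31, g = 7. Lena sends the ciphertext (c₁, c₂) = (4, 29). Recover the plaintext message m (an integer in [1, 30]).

30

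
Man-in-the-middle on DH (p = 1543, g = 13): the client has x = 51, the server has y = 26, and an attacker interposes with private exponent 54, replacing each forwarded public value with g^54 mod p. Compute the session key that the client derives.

957

The client receives an attacker's public value M = 13^54 mod 1543 instead of the honest one.
13^1 ≡ 13 (mod 1543)
13^2 = (13^1)^2 ≡ 13^2 = 169 ≡ 169 (mod 1543)
13^4 = (13^2)^2 ≡ 169^2 = 28561 ≡ 787 (mod 1543)
13^8 = (13^4)^2 ≡ 787^2 = 619369 ≡ 626 (mod 1543)
13^16 = (13^8)^2 ≡ 626^2 = 391876 ≡ 1497 (mod 1543)
13^32 = (13^16)^2 ≡ 1497^2 = 2241009 ≡ 573 (mod 1543)
13^54 = 13^32 · 13^16 · 13^4 · 13^2 ≡ 573 · 1497 · 787 · 169 ≡ 1383 (mod 1543).
So M = 1383. The client computes K = M^51 mod 1543.
1383^1 ≡ 1383 (mod 1543)
1383^2 = (1383^1)^2 ≡ 1383^2 = 1912689 ≡ 912 (mod 1543)
1383^4 = (1383^2)^2 ≡ 912^2 = 831744 ≡ 67 (mod 1543)
1383^8 = (1383^4)^2 ≡ 67^2 = 4489 ≡ 1403 (mod 1543)
1383^16 = (1383^8)^2 ≡ 1403^2 = 1968409 ≡ 1084 (mod 1543)
1383^32 = (1383^16)^2 ≡ 1084^2 = 1175056 ≡ 833 (mod 1543)
1383^51 = 1383^32 · 1383^16 · 1383^2 · 1383^1 ≡ 833 · 1084 · 912 · 1383 ≡ 957 (mod 1543).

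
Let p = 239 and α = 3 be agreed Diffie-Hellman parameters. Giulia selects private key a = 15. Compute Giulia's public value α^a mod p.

64

Public value = 3^15 mod 239.
3^1 ≡ 3 (mod 239)
3^2 = (3^1)^2 ≡ 3^2 = 9 ≡ 9 (mod 239)
3^4 = (3^2)^2 ≡ 9^2 = 81 ≡ 81 (mod 239)
3^8 = (3^4)^2 ≡ 81^2 = 6561 ≡ 108 (mod 239)
3^15 = 3^8 · 3^4 · 3^2 · 3^1 ≡ 108 · 81 · 9 · 3 ≡ 64 (mod 239).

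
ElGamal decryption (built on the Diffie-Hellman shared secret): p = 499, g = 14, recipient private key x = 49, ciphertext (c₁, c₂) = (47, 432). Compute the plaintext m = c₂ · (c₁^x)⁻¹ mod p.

Shared mask s = c₁^x mod p = 47^49 mod 499.
47^1 ≡ 47 (mod 499)
47^2 = (47^1)^2 ≡ 47^2 = 2209 ≡ 213 (mod 499)
47^4 = (47^2)^2 ≡ 213^2 = 45369 ≡ 459 (mod 499)
47^8 = (47^4)^2 ≡ 459^2 = 210681 ≡ 103 (mod 499)
47^16 = (47^8)^2 ≡ 103^2 = 10609 ≡ 130 (mod 499)
47^32 = (47^16)^2 ≡ 130^2 = 16900 ≡ 433 (mod 499)
47^49 = 47^32 · 47^16 · 47^1 ≡ 433 · 130 · 47 ≡ 431 (mod 499).
So s = 431; s⁻¹ ≡ 22 (mod 499).
m = c₂ · s⁻¹ mod 499 = 432 · 22 mod 499 = 23.

23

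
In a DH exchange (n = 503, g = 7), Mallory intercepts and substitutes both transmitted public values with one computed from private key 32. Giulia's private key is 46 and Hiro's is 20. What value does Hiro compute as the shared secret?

429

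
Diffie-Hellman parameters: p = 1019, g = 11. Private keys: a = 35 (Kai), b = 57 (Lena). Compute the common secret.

Kai sends A = g^a mod p = 11^35 mod 1019.
11^1 ≡ 11 (mod 1019)
11^2 = (11^1)^2 ≡ 11^2 = 121 ≡ 121 (mod 1019)
11^4 = (11^2)^2 ≡ 121^2 = 14641 ≡ 375 (mod 1019)
11^8 = (11^4)^2 ≡ 375^2 = 140625 ≡ 3 (mod 1019)
11^16 = (11^8)^2 ≡ 3^2 = 9 ≡ 9 (mod 1019)
11^32 = (11^16)^2 ≡ 9^2 = 81 ≡ 81 (mod 1019)
11^35 = 11^32 · 11^2 · 11^1 ≡ 81 · 121 · 11 ≡ 816 (mod 1019).
So A = 816. Lena then computes K = A^b mod p = 816^57 mod 1019.
816^1 ≡ 816 (mod 1019)
816^2 = (816^1)^2 ≡ 816^2 = 665856 ≡ 449 (mod 1019)
816^4 = (816^2)^2 ≡ 449^2 = 201601 ≡ 858 (mod 1019)
816^8 = (816^4)^2 ≡ 858^2 = 736164 ≡ 446 (mod 1019)
816^16 = (816^8)^2 ≡ 446^2 = 198916 ≡ 211 (mod 1019)
816^32 = (816^16)^2 ≡ 211^2 = 44521 ≡ 704 (mod 1019)
816^57 = 816^32 · 816^16 · 816^8 · 816^1 ≡ 704 · 211 · 446 · 816 ≡ 475 (mod 1019).

475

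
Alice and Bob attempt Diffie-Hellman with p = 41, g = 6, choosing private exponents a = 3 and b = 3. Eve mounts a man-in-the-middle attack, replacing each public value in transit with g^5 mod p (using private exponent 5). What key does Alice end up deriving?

Alice receives Eve's public value M = 6^5 mod 41 instead of the honest one.
6^1 ≡ 6 (mod 41)
6^2 = (6^1)^2 ≡ 6^2 = 36 ≡ 36 (mod 41)
6^4 = (6^2)^2 ≡ 36^2 = 1296 ≡ 25 (mod 41)
6^5 = 6^4 · 6^1 ≡ 25 · 6 ≡ 27 (mod 41).
So M = 27. Alice computes K = M^3 mod 41.
27^1 ≡ 27 (mod 41)
27^2 = (27^1)^2 ≡ 27^2 = 729 ≡ 32 (mod 41)
27^3 = 27^2 · 27^1 ≡ 32 · 27 ≡ 3 (mod 41).

3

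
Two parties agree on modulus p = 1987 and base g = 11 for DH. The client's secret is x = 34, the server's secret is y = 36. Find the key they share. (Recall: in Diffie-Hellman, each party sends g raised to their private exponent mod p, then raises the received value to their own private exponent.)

1965

The client sends A = g^x mod p = 11^34 mod 1987.
11^1 ≡ 11 (mod 1987)
11^2 = (11^1)^2 ≡ 11^2 = 121 ≡ 121 (mod 1987)
11^4 = (11^2)^2 ≡ 121^2 = 14641 ≡ 732 (mod 1987)
11^8 = (11^4)^2 ≡ 732^2 = 535824 ≡ 1321 (mod 1987)
11^16 = (11^8)^2 ≡ 1321^2 = 1745041 ≡ 455 (mod 1987)
11^32 = (11^16)^2 ≡ 455^2 = 207025 ≡ 377 (mod 1987)
11^34 = 11^32 · 11^2 ≡ 377 · 121 ≡ 1903 (mod 1987).
So A = 1903. The server then computes K = A^y mod p = 1903^36 mod 1987.
1903^1 ≡ 1903 (mod 1987)
1903^2 = (1903^1)^2 ≡ 1903^2 = 3621409 ≡ 1095 (mod 1987)
1903^4 = (1903^2)^2 ≡ 1095^2 = 1199025 ≡ 864 (mod 1987)
1903^8 = (1903^4)^2 ≡ 864^2 = 746496 ≡ 1371 (mod 1987)
1903^16 = (1903^8)^2 ≡ 1371^2 = 1879641 ≡ 1926 (mod 1987)
1903^32 = (1903^16)^2 ≡ 1926^2 = 3709476 ≡ 1734 (mod 1987)
1903^36 = 1903^32 · 1903^4 ≡ 1734 · 864 ≡ 1965 (mod 1987).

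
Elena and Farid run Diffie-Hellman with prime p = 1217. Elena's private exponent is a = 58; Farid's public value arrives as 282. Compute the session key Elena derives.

279

Shared key K = 282^58 mod 1217.
282^1 ≡ 282 (mod 1217)
282^2 = (282^1)^2 ≡ 282^2 = 79524 ≡ 419 (mod 1217)
282^4 = (282^2)^2 ≡ 419^2 = 175561 ≡ 313 (mod 1217)
282^8 = (282^4)^2 ≡ 313^2 = 97969 ≡ 609 (mod 1217)
282^16 = (282^8)^2 ≡ 609^2 = 370881 ≡ 913 (mod 1217)
282^32 = (282^16)^2 ≡ 913^2 = 833569 ≡ 1141 (mod 1217)
282^58 = 282^32 · 282^16 · 282^8 · 282^2 ≡ 1141 · 913 · 609 · 419 ≡ 279 (mod 1217).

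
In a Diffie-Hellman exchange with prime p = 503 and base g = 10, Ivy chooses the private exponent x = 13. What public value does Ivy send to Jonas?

385

Public value = 10^13 (mod 503).
10^1 ≡ 10 (mod 503)
10^2 = (10^1)^2 ≡ 10^2 = 100 ≡ 100 (mod 503)
10^4 = (10^2)^2 ≡ 100^2 = 10000 ≡ 443 (mod 503)
10^8 = (10^4)^2 ≡ 443^2 = 196249 ≡ 79 (mod 503)
10^13 = 10^8 · 10^4 · 10^1 ≡ 79 · 443 · 10 ≡ 385 (mod 503).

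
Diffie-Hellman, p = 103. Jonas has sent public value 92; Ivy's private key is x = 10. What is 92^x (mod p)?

Shared key K = 92^10 mod 103.
92^1 ≡ 92 (mod 103)
92^2 = (92^1)^2 ≡ 92^2 = 8464 ≡ 18 (mod 103)
92^4 = (92^2)^2 ≡ 18^2 = 324 ≡ 15 (mod 103)
92^8 = (92^4)^2 ≡ 15^2 = 225 ≡ 19 (mod 103)
92^10 = 92^8 · 92^2 ≡ 19 · 18 ≡ 33 (mod 103).

33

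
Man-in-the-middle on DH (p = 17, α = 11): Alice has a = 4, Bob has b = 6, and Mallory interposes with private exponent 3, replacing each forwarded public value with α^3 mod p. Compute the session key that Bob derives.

2

Bob receives Mallory's public value M = 11^3 mod 17 instead of the honest one.
11^1 ≡ 11 (mod 17)
11^2 = (11^1)^2 ≡ 11^2 = 121 ≡ 2 (mod 17)
11^3 = 11^2 · 11^1 ≡ 2 · 11 ≡ 5 (mod 17).
So M = 5. Bob computes K = M^6 mod 17.
5^1 ≡ 5 (mod 17)
5^2 = (5^1)^2 ≡ 5^2 = 25 ≡ 8 (mod 17)
5^4 = (5^2)^2 ≡ 8^2 = 64 ≡ 13 (mod 17)
5^6 = 5^4 · 5^2 ≡ 13 · 8 ≡ 2 (mod 17).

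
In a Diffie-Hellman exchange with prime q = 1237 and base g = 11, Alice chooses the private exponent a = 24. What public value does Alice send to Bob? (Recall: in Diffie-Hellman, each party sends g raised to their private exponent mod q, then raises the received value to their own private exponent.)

1169

Public value = 11^24 mod 1237.
11^1 ≡ 11 (mod 1237)
11^2 = (11^1)^2 ≡ 11^2 = 121 ≡ 121 (mod 1237)
11^4 = (11^2)^2 ≡ 121^2 = 14641 ≡ 1034 (mod 1237)
11^8 = (11^4)^2 ≡ 1034^2 = 1069156 ≡ 388 (mod 1237)
11^16 = (11^8)^2 ≡ 388^2 = 150544 ≡ 867 (mod 1237)
11^24 = 11^16 · 11^8 ≡ 867 · 388 ≡ 1169 (mod 1237).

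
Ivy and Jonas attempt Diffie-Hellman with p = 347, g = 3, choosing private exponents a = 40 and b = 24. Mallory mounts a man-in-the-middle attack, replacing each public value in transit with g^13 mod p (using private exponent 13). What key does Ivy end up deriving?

Ivy receives Mallory's public value M = 3^13 mod 347 instead of the honest one.
3^1 ≡ 3 (mod 347)
3^2 = (3^1)^2 ≡ 3^2 = 9 ≡ 9 (mod 347)
3^4 = (3^2)^2 ≡ 9^2 = 81 ≡ 81 (mod 347)
3^8 = (3^4)^2 ≡ 81^2 = 6561 ≡ 315 (mod 347)
3^13 = 3^8 · 3^4 · 3^1 ≡ 315 · 81 · 3 ≡ 205 (mod 347).
So M = 205. Ivy computes K = M^40 mod 347.
205^1 ≡ 205 (mod 347)
205^2 = (205^1)^2 ≡ 205^2 = 42025 ≡ 38 (mod 347)
205^4 = (205^2)^2 ≡ 38^2 = 1444 ≡ 56 (mod 347)
205^8 = (205^4)^2 ≡ 56^2 = 3136 ≡ 13 (mod 347)
205^16 = (205^8)^2 ≡ 13^2 = 169 ≡ 169 (mod 347)
205^32 = (205^16)^2 ≡ 169^2 = 28561 ≡ 107 (mod 347)
205^40 = 205^32 · 205^8 ≡ 107 · 13 ≡ 3 (mod 347).

3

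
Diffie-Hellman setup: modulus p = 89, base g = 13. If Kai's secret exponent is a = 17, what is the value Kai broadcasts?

Public value = 13^17 mod 89.
13^1 ≡ 13 (mod 89)
13^2 = (13^1)^2 ≡ 13^2 = 169 ≡ 80 (mod 89)
13^4 = (13^2)^2 ≡ 80^2 = 6400 ≡ 81 (mod 89)
13^8 = (13^4)^2 ≡ 81^2 = 6561 ≡ 64 (mod 89)
13^16 = (13^8)^2 ≡ 64^2 = 4096 ≡ 2 (mod 89)
13^17 = 13^16 · 13^1 ≡ 2 · 13 ≡ 26 (mod 89).

26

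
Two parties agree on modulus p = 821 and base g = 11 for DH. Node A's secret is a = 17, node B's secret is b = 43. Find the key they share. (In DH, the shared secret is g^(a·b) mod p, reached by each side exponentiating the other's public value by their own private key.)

359

Node A sends A = g^a mod p = 11^17 mod 821.
11^1 ≡ 11 (mod 821)
11^2 = (11^1)^2 ≡ 11^2 = 121 ≡ 121 (mod 821)
11^4 = (11^2)^2 ≡ 121^2 = 14641 ≡ 684 (mod 821)
11^8 = (11^4)^2 ≡ 684^2 = 467856 ≡ 707 (mod 821)
11^16 = (11^8)^2 ≡ 707^2 = 499849 ≡ 681 (mod 821)
11^17 = 11^16 · 11^1 ≡ 681 · 11 ≡ 102 (mod 821).
So A = 102. Node B then computes K = A^b mod p = 102^43 mod 821.
102^1 ≡ 102 (mod 821)
102^2 = (102^1)^2 ≡ 102^2 = 10404 ≡ 552 (mod 821)
102^4 = (102^2)^2 ≡ 552^2 = 304704 ≡ 113 (mod 821)
102^8 = (102^4)^2 ≡ 113^2 = 12769 ≡ 454 (mod 821)
102^16 = (102^8)^2 ≡ 454^2 = 206116 ≡ 45 (mod 821)
102^32 = (102^16)^2 ≡ 45^2 = 2025 ≡ 383 (mod 821)
102^43 = 102^32 · 102^8 · 102^2 · 102^1 ≡ 383 · 454 · 552 · 102 ≡ 359 (mod 821).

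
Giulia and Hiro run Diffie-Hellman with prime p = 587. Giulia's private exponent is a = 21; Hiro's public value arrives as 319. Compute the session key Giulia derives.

Shared key K = 319^21 mod 587.
319^1 ≡ 319 (mod 587)
319^2 = (319^1)^2 ≡ 319^2 = 101761 ≡ 210 (mod 587)
319^4 = (319^2)^2 ≡ 210^2 = 44100 ≡ 75 (mod 587)
319^8 = (319^4)^2 ≡ 75^2 = 5625 ≡ 342 (mod 587)
319^16 = (319^8)^2 ≡ 342^2 = 116964 ≡ 151 (mod 587)
319^21 = 319^16 · 319^4 · 319^1 ≡ 151 · 75 · 319 ≡ 277 (mod 587).

277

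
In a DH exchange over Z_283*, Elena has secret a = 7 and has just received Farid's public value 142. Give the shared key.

241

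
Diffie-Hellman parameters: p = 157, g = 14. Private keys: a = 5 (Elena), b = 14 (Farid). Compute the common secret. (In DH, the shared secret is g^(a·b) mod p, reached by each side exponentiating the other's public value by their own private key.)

Farid sends B = g^b mod p = 14^14 mod 157.
14^1 ≡ 14 (mod 157)
14^2 = (14^1)^2 ≡ 14^2 = 196 ≡ 39 (mod 157)
14^4 = (14^2)^2 ≡ 39^2 = 1521 ≡ 108 (mod 157)
14^8 = (14^4)^2 ≡ 108^2 = 11664 ≡ 46 (mod 157)
14^14 = 14^8 · 14^4 · 14^2 ≡ 46 · 108 · 39 ≡ 14 (mod 157).
So B = 14. Elena then computes K = B^a mod p = 14^5 mod 157.
14^1 ≡ 14 (mod 157)
14^2 = (14^1)^2 ≡ 14^2 = 196 ≡ 39 (mod 157)
14^4 = (14^2)^2 ≡ 39^2 = 1521 ≡ 108 (mod 157)
14^5 = 14^4 · 14^1 ≡ 108 · 14 ≡ 99 (mod 157).

99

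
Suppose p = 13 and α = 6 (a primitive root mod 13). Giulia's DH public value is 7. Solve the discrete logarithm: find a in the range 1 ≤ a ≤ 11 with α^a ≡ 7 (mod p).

7

Try successive powers of 6 modulo 13:
6^1 ≡ 6
6^2 ≡ 10
6^3 ≡ 8
6^4 ≡ 9
6^5 ≡ 2
6^6 ≡ 12
6^7 ≡ 7
Found: a = 7.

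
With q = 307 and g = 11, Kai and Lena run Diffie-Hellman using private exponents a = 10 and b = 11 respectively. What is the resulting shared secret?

260

Kai sends A = g^a mod q = 11^10 mod 307.
11^1 ≡ 11 (mod 307)
11^2 = (11^1)^2 ≡ 11^2 = 121 ≡ 121 (mod 307)
11^4 = (11^2)^2 ≡ 121^2 = 14641 ≡ 212 (mod 307)
11^8 = (11^4)^2 ≡ 212^2 = 44944 ≡ 122 (mod 307)
11^10 = 11^8 · 11^2 ≡ 122 · 121 ≡ 26 (mod 307).
So A = 26. Lena then computes K = A^b mod q = 26^11 mod 307.
26^1 ≡ 26 (mod 307)
26^2 = (26^1)^2 ≡ 26^2 = 676 ≡ 62 (mod 307)
26^4 = (26^2)^2 ≡ 62^2 = 3844 ≡ 160 (mod 307)
26^8 = (26^4)^2 ≡ 160^2 = 25600 ≡ 119 (mod 307)
26^11 = 26^8 · 26^2 · 26^1 ≡ 119 · 62 · 26 ≡ 260 (mod 307).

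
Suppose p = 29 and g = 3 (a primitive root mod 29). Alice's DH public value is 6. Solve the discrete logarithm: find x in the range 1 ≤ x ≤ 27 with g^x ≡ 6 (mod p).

Try successive powers of 3 modulo 29:
3^1 ≡ 3
3^2 ≡ 9
3^3 ≡ 27
3^4 ≡ 23
3^5 ≡ 11
3^6 ≡ 4
3^7 ≡ 12
3^8 ≡ 7
3^9 ≡ 21
3^10 ≡ 5
3^11 ≡ 15
3^12 ≡ 16
3^13 ≡ 19
3^14 ≡ 28
3^15 ≡ 26
3^16 ≡ 20
3^17 ≡ 2
3^18 ≡ 6
Found: x = 18.

18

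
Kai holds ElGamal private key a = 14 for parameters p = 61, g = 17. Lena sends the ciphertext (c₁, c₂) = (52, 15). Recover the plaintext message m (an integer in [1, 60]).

Shared mask s = c₁^a mod p = 52^14 mod 61.
52^1 ≡ 52 (mod 61)
52^2 = (52^1)^2 ≡ 52^2 = 2704 ≡ 20 (mod 61)
52^4 = (52^2)^2 ≡ 20^2 = 400 ≡ 34 (mod 61)
52^8 = (52^4)^2 ≡ 34^2 = 1156 ≡ 58 (mod 61)
52^14 = 52^8 · 52^4 · 52^2 ≡ 58 · 34 · 20 ≡ 34 (mod 61).
So s = 34; s⁻¹ ≡ 9 (mod 61).
m = c₂ · s⁻¹ mod 61 = 15 · 9 mod 61 = 13.

13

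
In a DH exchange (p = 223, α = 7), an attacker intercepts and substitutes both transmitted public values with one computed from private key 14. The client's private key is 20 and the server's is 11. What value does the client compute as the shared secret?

64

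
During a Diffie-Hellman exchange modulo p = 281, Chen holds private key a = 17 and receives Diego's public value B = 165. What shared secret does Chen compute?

59

Shared key K = 165^17 mod 281.
165^1 ≡ 165 (mod 281)
165^2 = (165^1)^2 ≡ 165^2 = 27225 ≡ 249 (mod 281)
165^4 = (165^2)^2 ≡ 249^2 = 62001 ≡ 181 (mod 281)
165^8 = (165^4)^2 ≡ 181^2 = 32761 ≡ 165 (mod 281)
165^16 = (165^8)^2 ≡ 165^2 = 27225 ≡ 249 (mod 281)
165^17 = 165^16 · 165^1 ≡ 249 · 165 ≡ 59 (mod 281).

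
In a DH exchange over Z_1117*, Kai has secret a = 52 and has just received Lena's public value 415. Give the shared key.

Shared key K = 415^52 mod 1117.
415^1 ≡ 415 (mod 1117)
415^2 = (415^1)^2 ≡ 415^2 = 172225 ≡ 207 (mod 1117)
415^4 = (415^2)^2 ≡ 207^2 = 42849 ≡ 403 (mod 1117)
415^8 = (415^4)^2 ≡ 403^2 = 162409 ≡ 444 (mod 1117)
415^16 = (415^8)^2 ≡ 444^2 = 197136 ≡ 544 (mod 1117)
415^32 = (415^16)^2 ≡ 544^2 = 295936 ≡ 1048 (mod 1117)
415^52 = 415^32 · 415^16 · 415^4 ≡ 1048 · 544 · 403 ≡ 523 (mod 1117).

523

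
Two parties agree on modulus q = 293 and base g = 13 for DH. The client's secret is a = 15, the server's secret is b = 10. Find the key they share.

The client sends A = g^a mod q = 13^15 mod 293.
13^1 ≡ 13 (mod 293)
13^2 = (13^1)^2 ≡ 13^2 = 169 ≡ 169 (mod 293)
13^4 = (13^2)^2 ≡ 169^2 = 28561 ≡ 140 (mod 293)
13^8 = (13^4)^2 ≡ 140^2 = 19600 ≡ 262 (mod 293)
13^15 = 13^8 · 13^4 · 13^2 · 13^1 ≡ 262 · 140 · 169 · 13 ≡ 119 (mod 293).
So A = 119. The server then computes K = A^b mod q = 119^10 mod 293.
119^1 ≡ 119 (mod 293)
119^2 = (119^1)^2 ≡ 119^2 = 14161 ≡ 97 (mod 293)
119^4 = (119^2)^2 ≡ 97^2 = 9409 ≡ 33 (mod 293)
119^8 = (119^4)^2 ≡ 33^2 = 1089 ≡ 210 (mod 293)
119^10 = 119^8 · 119^2 ≡ 210 · 97 ≡ 153 (mod 293).

153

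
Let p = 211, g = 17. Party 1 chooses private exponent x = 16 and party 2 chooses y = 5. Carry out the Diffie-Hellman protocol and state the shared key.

Party 2 sends B = g^y mod p = 17^5 mod 211.
17^1 ≡ 17 (mod 211)
17^2 = (17^1)^2 ≡ 17^2 = 289 ≡ 78 (mod 211)
17^4 = (17^2)^2 ≡ 78^2 = 6084 ≡ 176 (mod 211)
17^5 = 17^4 · 17^1 ≡ 176 · 17 ≡ 38 (mod 211).
So B = 38. Party 1 then computes K = B^x mod p = 38^16 mod 211.
38^1 ≡ 38 (mod 211)
38^2 = (38^1)^2 ≡ 38^2 = 1444 ≡ 178 (mod 211)
38^4 = (38^2)^2 ≡ 178^2 = 31684 ≡ 34 (mod 211)
38^8 = (38^4)^2 ≡ 34^2 = 1156 ≡ 101 (mod 211)
38^16 = (38^8)^2 ≡ 101^2 = 10201 ≡ 73 (mod 211)

73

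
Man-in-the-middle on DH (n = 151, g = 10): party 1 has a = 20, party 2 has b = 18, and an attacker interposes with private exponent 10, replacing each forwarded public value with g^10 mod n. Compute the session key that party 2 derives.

Party 2 receives an attacker's public value M = 10^10 mod 151 instead of the honest one.
10^1 ≡ 10 (mod 151)
10^2 = (10^1)^2 ≡ 10^2 = 100 ≡ 100 (mod 151)
10^4 = (10^2)^2 ≡ 100^2 = 10000 ≡ 34 (mod 151)
10^8 = (10^4)^2 ≡ 34^2 = 1156 ≡ 99 (mod 151)
10^10 = 10^8 · 10^2 ≡ 99 · 100 ≡ 85 (mod 151).
So M = 85. Party 2 computes K = M^18 mod 151.
85^1 ≡ 85 (mod 151)
85^2 = (85^1)^2 ≡ 85^2 = 7225 ≡ 128 (mod 151)
85^4 = (85^2)^2 ≡ 128^2 = 16384 ≡ 76 (mod 151)
85^8 = (85^4)^2 ≡ 76^2 = 5776 ≡ 38 (mod 151)
85^16 = (85^8)^2 ≡ 38^2 = 1444 ≡ 85 (mod 151)
85^18 = 85^16 · 85^2 ≡ 85 · 128 ≡ 8 (mod 151).

8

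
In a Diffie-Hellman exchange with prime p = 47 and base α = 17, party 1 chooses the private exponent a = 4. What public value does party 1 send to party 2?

2

Public value = 17^4 (mod 47).
17^1 ≡ 17 (mod 47)
17^2 = (17^1)^2 ≡ 17^2 = 289 ≡ 7 (mod 47)
17^4 = (17^2)^2 ≡ 7^2 = 49 ≡ 2 (mod 47)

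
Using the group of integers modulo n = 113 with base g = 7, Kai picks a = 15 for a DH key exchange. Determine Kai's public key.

Public value = 7^15 mod 113.
7^1 ≡ 7 (mod 113)
7^2 = (7^1)^2 ≡ 7^2 = 49 ≡ 49 (mod 113)
7^4 = (7^2)^2 ≡ 49^2 = 2401 ≡ 28 (mod 113)
7^8 = (7^4)^2 ≡ 28^2 = 784 ≡ 106 (mod 113)
7^15 = 7^8 · 7^4 · 7^2 · 7^1 ≡ 106 · 28 · 49 · 7 ≡ 7 (mod 113).

7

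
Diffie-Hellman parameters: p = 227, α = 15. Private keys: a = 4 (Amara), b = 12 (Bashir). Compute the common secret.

Bashir sends B = α^b mod p = 15^12 mod 227.
15^1 ≡ 15 (mod 227)
15^2 = (15^1)^2 ≡ 15^2 = 225 ≡ 225 (mod 227)
15^4 = (15^2)^2 ≡ 225^2 = 50625 ≡ 4 (mod 227)
15^8 = (15^4)^2 ≡ 4^2 = 16 ≡ 16 (mod 227)
15^12 = 15^8 · 15^4 ≡ 16 · 4 ≡ 64 (mod 227).
So B = 64. Amara then computes K = B^a mod p = 64^4 mod 227.
64^1 ≡ 64 (mod 227)
64^2 = (64^1)^2 ≡ 64^2 = 4096 ≡ 10 (mod 227)
64^4 = (64^2)^2 ≡ 10^2 = 100 ≡ 100 (mod 227)

100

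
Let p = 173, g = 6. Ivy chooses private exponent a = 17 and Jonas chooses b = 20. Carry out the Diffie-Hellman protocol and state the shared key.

57

Ivy sends A = g^a mod p = 6^17 mod 173.
6^1 ≡ 6 (mod 173)
6^2 = (6^1)^2 ≡ 6^2 = 36 ≡ 36 (mod 173)
6^4 = (6^2)^2 ≡ 36^2 = 1296 ≡ 85 (mod 173)
6^8 = (6^4)^2 ≡ 85^2 = 7225 ≡ 132 (mod 173)
6^16 = (6^8)^2 ≡ 132^2 = 17424 ≡ 124 (mod 173)
6^17 = 6^16 · 6^1 ≡ 124 · 6 ≡ 52 (mod 173).
So A = 52. Jonas then computes K = A^b mod p = 52^20 mod 173.
52^1 ≡ 52 (mod 173)
52^2 = (52^1)^2 ≡ 52^2 = 2704 ≡ 109 (mod 173)
52^4 = (52^2)^2 ≡ 109^2 = 11881 ≡ 117 (mod 173)
52^8 = (52^4)^2 ≡ 117^2 = 13689 ≡ 22 (mod 173)
52^16 = (52^8)^2 ≡ 22^2 = 484 ≡ 138 (mod 173)
52^20 = 52^16 · 52^4 ≡ 138 · 117 ≡ 57 (mod 173).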